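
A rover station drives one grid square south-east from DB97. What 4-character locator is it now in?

Longitude square 9; +1 → 10, wraps to 0, carry into field.
Longitude field D = 3; +1 → 4 = E.
Latitude square 7; −1 → 6.

EB06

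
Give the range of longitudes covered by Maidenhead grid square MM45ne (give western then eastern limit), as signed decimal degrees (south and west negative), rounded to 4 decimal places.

Field M=12, M=12: +12·20° lon, +12·10° lat → SW at lon 60°, lat 30°.
Square 4, 5: +4·2° lon, +5·1° lat → SW at lon 68°, lat 35°.
Subsquare n=13, e=4: +13·0.0833333° lon, +4·0.0416667° lat → SW at lon 69.0833°, lat 35.1667°.
Cell spans 0.0833333° lon × 0.0416667° lat.
west 69.0833, east 69.1667.

69.0833, 69.1667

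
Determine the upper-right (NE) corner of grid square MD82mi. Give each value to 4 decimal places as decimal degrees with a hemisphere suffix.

57.6250° S, 77.0833° E

Field M=12, D=3: +12·20° lon, +3·10° lat → SW at lon 60°, lat -60°.
Square 8, 2: +8·2° lon, +2·1° lat → SW at lon 76°, lat -58°.
Subsquare m=12, i=8: +12·0.0833333° lon, +8·0.0416667° lat → SW at lon 77°, lat -57.6667°.
Cell spans 0.0833333° lon × 0.0416667° lat. NE corner is SW corner plus one full cell.
latitude 57.6250° S, longitude 77.0833° E.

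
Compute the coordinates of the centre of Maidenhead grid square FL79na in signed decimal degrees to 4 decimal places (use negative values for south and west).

29.0208, -64.8750

Field F=5, L=11: +5·20° lon, +11·10° lat → SW at lon -80°, lat 20°.
Square 7, 9: +7·2° lon, +9·1° lat → SW at lon -66°, lat 29°.
Subsquare n=13, a=0: +13·0.0833333° lon, +0·0.0416667° lat → SW at lon -64.9167°, lat 29°.
Cell spans 0.0833333° lon × 0.0416667° lat. Centre is SW corner plus half of each.
latitude 29.0208, longitude -64.8750.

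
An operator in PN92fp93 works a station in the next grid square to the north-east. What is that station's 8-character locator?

PN92gp04

Longitude extended square 9; +1 → 10, wraps to 0, carry into subsquare.
Longitude subsquare f = 5; +1 → 6 = g.
Latitude extended square 3; +1 → 4.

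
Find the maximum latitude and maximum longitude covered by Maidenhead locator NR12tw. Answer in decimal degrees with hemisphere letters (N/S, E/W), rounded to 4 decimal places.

Field N=13, R=17: +13·20° lon, +17·10° lat → SW at lon 80°, lat 80°.
Square 1, 2: +1·2° lon, +2·1° lat → SW at lon 82°, lat 82°.
Subsquare t=19, w=22: +19·0.0833333° lon, +22·0.0416667° lat → SW at lon 83.5833°, lat 82.9167°.
Cell spans 0.0833333° lon × 0.0416667° lat. NE corner is SW corner plus one full cell.
latitude 82.9583° N, longitude 83.6667° E.

82.9583° N, 83.6667° E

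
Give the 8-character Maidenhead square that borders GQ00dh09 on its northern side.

Latitude extended square 9; +1 → 10, wraps to 0, carry into subsquare.
Latitude subsquare h = 7; +1 → 8 = i.
The longitude characters are unchanged.

GQ00di00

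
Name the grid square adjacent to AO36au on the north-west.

Longitude subsquare a = 0; −1 → -1, wraps to 23 = x, carry into square.
Longitude square 3; −1 → 2.
Latitude subsquare u = 20; +1 → 21 = v.

AO26xv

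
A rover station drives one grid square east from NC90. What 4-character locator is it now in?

OC00

Longitude square 9; +1 → 10, wraps to 0, carry into field.
Longitude field N = 13; +1 → 14 = O.
The latitude characters are unchanged.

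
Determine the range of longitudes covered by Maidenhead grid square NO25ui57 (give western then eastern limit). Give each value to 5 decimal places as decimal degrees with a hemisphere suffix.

Field N=13, O=14: +13·20° lon, +14·10° lat → SW at lon 80°, lat 50°.
Square 2, 5: +2·2° lon, +5·1° lat → SW at lon 84°, lat 55°.
Subsquare u=20, i=8: +20·0.0833333° lon, +8·0.0416667° lat → SW at lon 85.6667°, lat 55.3333°.
Extended square 5, 7: +5·0.00833333° lon, +7·0.00416667° lat → SW at lon 85.7083°, lat 55.3625°.
Cell spans 0.00833333° lon × 0.00416667° lat.
west 85.70833° E, east 85.71667° E.

85.70833° E, 85.71667° E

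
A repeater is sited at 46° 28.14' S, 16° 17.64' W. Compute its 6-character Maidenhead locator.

IE13um

Add 180° to longitude and 90° to latitude: 163.7060, 43.5310.
Field (20°×10°, letters A–R): 163.7060/20 → 8 → I, 43.5310/10 → 4 → E; chars IE.
Square (2°×1°, digits 0–9): 3.7060/2 → 1, 3.5310/1 → 3; chars 13.
Subsquare (5′×2.5′, letters a–x): 1.7060/0.0833333 → 20 → u, 0.5310/0.0416667 → 12 → m; chars um.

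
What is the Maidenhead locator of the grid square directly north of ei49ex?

EJ40ea

Latitude subsquare x = 23; +1 → 24, wraps to 0 = a, carry into square.
Latitude square 9; +1 → 10, wraps to 0, carry into field.
Latitude field I = 8; +1 → 9 = J.
The longitude characters are unchanged.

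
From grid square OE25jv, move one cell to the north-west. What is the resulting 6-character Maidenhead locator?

OE25iw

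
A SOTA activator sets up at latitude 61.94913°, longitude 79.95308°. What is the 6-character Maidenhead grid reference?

Offset from 180°W / 90°S: lon 259.9531°, lat 151.9491°.
Field: lon ⌊259.9531/20⌋ = 12 → M; lat ⌊151.9491/10⌋ = 15 → P.
Square: lon ⌊19.9531/2⌋ = 9; lat ⌊1.9491/1⌋ = 1.
Subsquare: lon ⌊1.9531/0.0833333⌋ = 23 → x; lat ⌊0.9491/0.0416667⌋ = 22 → w.

MP91xw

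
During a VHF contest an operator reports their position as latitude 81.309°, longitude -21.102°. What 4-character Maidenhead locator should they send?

HR91

Offset from 180°W / 90°S: lon 158.90°, lat 171.31°.
Field (20°×10°, letters A–R): lon ⌊158.90/20⌋ = 7 → H; lat ⌊171.31/10⌋ = 17 → R.
Square (2°×1°, digits 0–9): lon ⌊18.90/2⌋ = 9; lat ⌊1.31/1⌋ = 1.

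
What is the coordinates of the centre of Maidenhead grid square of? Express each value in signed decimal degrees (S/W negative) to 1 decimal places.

Field O=14, F=5: +14·20° lon, +5·10° lat → SW at lon 100°, lat -40°.
Cell spans 20° lon × 10° lat. Centre is SW corner plus half of each.
latitude -35.0, longitude 110.0.

-35.0, 110.0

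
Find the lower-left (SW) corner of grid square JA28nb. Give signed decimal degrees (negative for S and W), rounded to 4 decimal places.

-81.9583, 5.0833

Field J=9, A=0: +9·20° lon, +0·10° lat → SW at lon 0°, lat -90°.
Square 2, 8: +2·2° lon, +8·1° lat → SW at lon 4°, lat -82°.
Subsquare n=13, b=1: +13·0.0833333° lon, +1·0.0416667° lat → SW at lon 5.08333°, lat -81.9583°.
latitude -81.9583, longitude 5.0833.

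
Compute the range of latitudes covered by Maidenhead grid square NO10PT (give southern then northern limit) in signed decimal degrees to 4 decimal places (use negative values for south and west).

50.7917, 50.8333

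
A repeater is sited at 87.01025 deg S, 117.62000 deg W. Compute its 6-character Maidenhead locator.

Offset from 180°W / 90°S: lon 62.3800°, lat 2.9898°.
Field: lon ⌊62.3800/20⌋ = 3 → D; lat ⌊2.9898/10⌋ = 0 → A.
Square: lon ⌊2.3800/2⌋ = 1; lat ⌊2.9898/1⌋ = 2.
Subsquare: lon ⌊0.3800/0.0833333⌋ = 4 → e; lat ⌊0.9898/0.0416667⌋ = 23 → x.

DA12ex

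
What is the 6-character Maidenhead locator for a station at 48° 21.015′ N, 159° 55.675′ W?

BN08ai

Offset from 180°W / 90°S: lon 20.0721°, lat 138.3503°.
Field: 20.0721/20 → 1 → B, 138.3503/10 → 13 → N; chars BN.
Square: 0.0721/2 → 0, 8.3503/1 → 8; chars 08.
Subsquare: 0.0721/0.0833333 → 0 → a, 0.3503/0.0416667 → 8 → i; chars ai.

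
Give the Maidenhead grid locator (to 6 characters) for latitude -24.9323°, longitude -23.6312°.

HG85eb

Add 180° to longitude and 90° to latitude: 156.3688, 65.0677.
Field: lon ⌊156.3688/20⌋ = 7 → H; lat ⌊65.0677/10⌋ = 6 → G.
Square: lon ⌊16.3688/2⌋ = 8; lat ⌊5.0677/1⌋ = 5.
Subsquare: lon ⌊0.3688/0.0833333⌋ = 4 → e; lat ⌊0.0677/0.0416667⌋ = 1 → b.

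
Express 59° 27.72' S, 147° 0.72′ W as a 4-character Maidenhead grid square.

Offset from 180°W / 90°S: lon 32.99°, lat 30.54°.
Field: 32.99/20 → 1 → B, 30.54/10 → 3 → D; chars BD.
Square: 12.99/2 → 6, 0.54/1 → 0; chars 60.

BD60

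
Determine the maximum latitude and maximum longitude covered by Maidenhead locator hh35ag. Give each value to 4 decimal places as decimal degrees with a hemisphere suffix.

Field H=7, H=7: +7·20° lon, +7·10° lat → SW at lon -40°, lat -20°.
Square 3, 5: +3·2° lon, +5·1° lat → SW at lon -34°, lat -15°.
Subsquare a=0, g=6: +0·0.0833333° lon, +6·0.0416667° lat → SW at lon -34°, lat -14.75°.
Cell spans 0.0833333° lon × 0.0416667° lat. NE corner is SW corner plus one full cell.
latitude 14.7083° S, longitude 33.9167° W.

14.7083° S, 33.9167° W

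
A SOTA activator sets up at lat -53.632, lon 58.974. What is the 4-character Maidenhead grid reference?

LD96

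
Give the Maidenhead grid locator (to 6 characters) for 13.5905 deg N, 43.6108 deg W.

Offset from 180°W / 90°S: lon 136.3892°, lat 103.5905°.
Field (20°×10°, letters A–R): 136.3892/20 → 6 → G, 103.5905/10 → 10 → K; chars GK.
Square (2°×1°, digits 0–9): 16.3892/2 → 8, 3.5905/1 → 3; chars 83.
Subsquare (5′×2.5′, letters a–x): 0.3892/0.0833333 → 4 → e, 0.5905/0.0416667 → 14 → o; chars eo.

GK83eo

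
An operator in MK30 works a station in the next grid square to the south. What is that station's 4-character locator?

MJ39

Latitude square 0; −1 → -1, wraps to 9, carry into field.
Latitude field K = 10; −1 → 9 = J.
The longitude characters are unchanged.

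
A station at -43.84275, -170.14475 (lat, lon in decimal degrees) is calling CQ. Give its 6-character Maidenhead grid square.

AE46wd

Add 180° to longitude and 90° to latitude: 9.8553, 46.1572.
Field (20°×10°, letters A–R): lon ⌊9.8553/20⌋ = 0 → A; lat ⌊46.1572/10⌋ = 4 → E.
Square (2°×1°, digits 0–9): lon ⌊9.8553/2⌋ = 4; lat ⌊6.1572/1⌋ = 6.
Subsquare (5′×2.5′, letters a–x): lon ⌊1.8553/0.0833333⌋ = 22 → w; lat ⌊0.1572/0.0416667⌋ = 3 → d.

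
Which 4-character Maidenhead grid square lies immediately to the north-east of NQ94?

OQ05

Longitude square 9; +1 → 10, wraps to 0, carry into field.
Longitude field N = 13; +1 → 14 = O.
Latitude square 4; +1 → 5.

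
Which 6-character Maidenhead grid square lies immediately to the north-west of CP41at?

CP31xu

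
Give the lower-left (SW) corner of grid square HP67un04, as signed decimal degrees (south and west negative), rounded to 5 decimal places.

67.55833, -26.33333

Field H=7, P=15: +7·20° lon, +15·10° lat → SW at lon -40°, lat 60°.
Square 6, 7: +6·2° lon, +7·1° lat → SW at lon -28°, lat 67°.
Subsquare u=20, n=13: +20·0.0833333° lon, +13·0.0416667° lat → SW at lon -26.3333°, lat 67.5417°.
Extended square 0, 4: +0·0.00833333° lon, +4·0.00416667° lat → SW at lon -26.3333°, lat 67.5583°.
latitude 67.55833, longitude -26.33333.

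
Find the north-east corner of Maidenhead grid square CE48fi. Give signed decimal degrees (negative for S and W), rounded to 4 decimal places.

Field C=2, E=4: +2·20° lon, +4·10° lat → SW at lon -140°, lat -50°.
Square 4, 8: +4·2° lon, +8·1° lat → SW at lon -132°, lat -42°.
Subsquare f=5, i=8: +5·0.0833333° lon, +8·0.0416667° lat → SW at lon -131.583°, lat -41.6667°.
Cell spans 0.0833333° lon × 0.0416667° lat. NE corner is SW corner plus one full cell.
latitude -41.6250, longitude -131.5000.

-41.6250, -131.5000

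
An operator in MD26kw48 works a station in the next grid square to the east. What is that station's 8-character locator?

MD26kw58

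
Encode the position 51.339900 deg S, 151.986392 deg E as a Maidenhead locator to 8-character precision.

Shift to the Maidenhead origin (180°W, 90°S): lon 331.98639, lat 38.66010.
Field (20°×10°, letters A–R): lon ⌊331.98639/20⌋ = 16 → Q; lat ⌊38.66010/10⌋ = 3 → D.
Square (2°×1°, digits 0–9): lon ⌊11.98639/2⌋ = 5; lat ⌊8.66010/1⌋ = 8.
Subsquare (5′×2.5′, letters a–x): lon ⌊1.98639/0.0833333⌋ = 23 → x; lat ⌊0.66010/0.0416667⌋ = 15 → p.
Extended square (30″×15″, digits 0–9): lon ⌊0.06973/0.00833333⌋ = 8; lat ⌊0.03510/0.00416667⌋ = 8.

QD58xp88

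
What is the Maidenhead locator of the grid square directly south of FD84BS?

FD84br

Latitude subsquare s = 18; −1 → 17 = r.
The longitude characters are unchanged.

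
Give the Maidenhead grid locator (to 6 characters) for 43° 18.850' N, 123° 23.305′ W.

Add 180° to longitude and 90° to latitude: 56.6116, 133.3142.
Field: lon ⌊56.6116/20⌋ = 2 → C; lat ⌊133.3142/10⌋ = 13 → N.
Square: lon ⌊16.6116/2⌋ = 8; lat ⌊3.3142/1⌋ = 3.
Subsquare: lon ⌊0.6116/0.0833333⌋ = 7 → h; lat ⌊0.3142/0.0416667⌋ = 7 → h.

CN83hh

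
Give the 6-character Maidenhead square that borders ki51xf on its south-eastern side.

Longitude subsquare x = 23; +1 → 24, wraps to 0 = a, carry into square.
Longitude square 5; +1 → 6.
Latitude subsquare f = 5; −1 → 4 = e.

KI61ae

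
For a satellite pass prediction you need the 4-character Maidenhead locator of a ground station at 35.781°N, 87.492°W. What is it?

EM65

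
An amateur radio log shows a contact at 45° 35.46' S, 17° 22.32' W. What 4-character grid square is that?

IE14

Offset from 180°W / 90°S: lon 162.63°, lat 44.41°.
Field: 162.63/20 → 8 → I, 44.41/10 → 4 → E; chars IE.
Square: 2.63/2 → 1, 4.41/1 → 4; chars 14.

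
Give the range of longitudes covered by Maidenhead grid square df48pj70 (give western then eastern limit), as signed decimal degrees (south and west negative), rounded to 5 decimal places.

Field D=3, F=5: +3·20° lon, +5·10° lat → SW at lon -120°, lat -40°.
Square 4, 8: +4·2° lon, +8·1° lat → SW at lon -112°, lat -32°.
Subsquare p=15, j=9: +15·0.0833333° lon, +9·0.0416667° lat → SW at lon -110.75°, lat -31.625°.
Extended square 7, 0: +7·0.00833333° lon, +0·0.00416667° lat → SW at lon -110.692°, lat -31.625°.
Cell spans 0.00833333° lon × 0.00416667° lat.
west -110.69167, east -110.68333.

-110.69167, -110.68333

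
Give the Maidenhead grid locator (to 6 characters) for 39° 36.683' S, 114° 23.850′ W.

DF20tj

Add 180° to longitude and 90° to latitude: 65.6025, 50.3886.
Field: lon ⌊65.6025/20⌋ = 3 → D; lat ⌊50.3886/10⌋ = 5 → F.
Square: lon ⌊5.6025/2⌋ = 2; lat ⌊0.3886/1⌋ = 0.
Subsquare: lon ⌊1.6025/0.0833333⌋ = 19 → t; lat ⌊0.3886/0.0416667⌋ = 9 → j.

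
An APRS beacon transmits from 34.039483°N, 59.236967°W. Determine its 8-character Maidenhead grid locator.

Add 180° to longitude and 90° to latitude: 120.76303, 124.03948.
Field: 120.76303/20 → 6 → G, 124.03948/10 → 12 → M; chars GM.
Square: 0.76303/2 → 0, 4.03948/1 → 4; chars 04.
Subsquare: 0.76303/0.0833333 → 9 → j, 0.03948/0.0416667 → 0 → a; chars ja.
Extended square: 0.01303/0.00833333 → 1, 0.03948/0.00416667 → 9; chars 19.

GM04ja19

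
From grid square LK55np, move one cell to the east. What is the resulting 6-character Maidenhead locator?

LK55op

Longitude subsquare n = 13; +1 → 14 = o.
The latitude characters are unchanged.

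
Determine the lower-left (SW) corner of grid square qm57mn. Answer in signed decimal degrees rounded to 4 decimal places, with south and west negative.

37.5417, 151.0000

Field Q=16, M=12: +16·20° lon, +12·10° lat → SW at lon 140°, lat 30°.
Square 5, 7: +5·2° lon, +7·1° lat → SW at lon 150°, lat 37°.
Subsquare m=12, n=13: +12·0.0833333° lon, +13·0.0416667° lat → SW at lon 151°, lat 37.5417°.
latitude 37.5417, longitude 151.0000.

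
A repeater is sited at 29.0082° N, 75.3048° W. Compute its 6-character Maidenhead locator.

FL29ia

Shift to the Maidenhead origin (180°W, 90°S): lon 104.6952, lat 119.0082.
Field (20°×10°, letters A–R): 104.6952/20 → 5 → F, 119.0082/10 → 11 → L; chars FL.
Square (2°×1°, digits 0–9): 4.6952/2 → 2, 9.0082/1 → 9; chars 29.
Subsquare (5′×2.5′, letters a–x): 0.6952/0.0833333 → 8 → i, 0.0082/0.0416667 → 0 → a; chars ia.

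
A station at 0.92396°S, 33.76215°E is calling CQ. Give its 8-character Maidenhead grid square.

KI69vb18

Shift to the Maidenhead origin (180°W, 90°S): lon 213.76215, lat 89.07604.
Field: lon ⌊213.76215/20⌋ = 10 → K; lat ⌊89.07604/10⌋ = 8 → I.
Square: lon ⌊13.76215/2⌋ = 6; lat ⌊9.07604/1⌋ = 9.
Subsquare: lon ⌊1.76215/0.0833333⌋ = 21 → v; lat ⌊0.07604/0.0416667⌋ = 1 → b.
Extended square: lon ⌊0.01215/0.00833333⌋ = 1; lat ⌊0.03437/0.00416667⌋ = 8.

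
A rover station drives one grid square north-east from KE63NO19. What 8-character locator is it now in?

Longitude extended square 1; +1 → 2.
Latitude extended square 9; +1 → 10, wraps to 0, carry into subsquare.
Latitude subsquare o = 14; +1 → 15 = p.

KE63np20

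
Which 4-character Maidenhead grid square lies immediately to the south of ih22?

IH21

Latitude square 2; −1 → 1.
The longitude characters are unchanged.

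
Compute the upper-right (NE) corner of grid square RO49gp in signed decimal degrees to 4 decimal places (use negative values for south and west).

59.6667, 168.5833

Field R=17, O=14: +17·20° lon, +14·10° lat → SW at lon 160°, lat 50°.
Square 4, 9: +4·2° lon, +9·1° lat → SW at lon 168°, lat 59°.
Subsquare g=6, p=15: +6·0.0833333° lon, +15·0.0416667° lat → SW at lon 168.5°, lat 59.625°.
Cell spans 0.0833333° lon × 0.0416667° lat. NE corner is SW corner plus one full cell.
latitude 59.6667, longitude 168.5833.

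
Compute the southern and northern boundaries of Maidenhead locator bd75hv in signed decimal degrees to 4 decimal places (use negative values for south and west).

Field B=1, D=3: +1·20° lon, +3·10° lat → SW at lon -160°, lat -60°.
Square 7, 5: +7·2° lon, +5·1° lat → SW at lon -146°, lat -55°.
Subsquare h=7, v=21: +7·0.0833333° lon, +21·0.0416667° lat → SW at lon -145.417°, lat -54.125°.
Cell spans 0.0833333° lon × 0.0416667° lat.
south -54.1250, north -54.0833.

-54.1250, -54.0833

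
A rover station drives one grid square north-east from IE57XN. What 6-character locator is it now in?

IE67ao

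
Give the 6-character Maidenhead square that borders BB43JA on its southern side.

Latitude subsquare a = 0; −1 → -1, wraps to 23 = x, carry into square.
Latitude square 3; −1 → 2.
The longitude characters are unchanged.

BB42jx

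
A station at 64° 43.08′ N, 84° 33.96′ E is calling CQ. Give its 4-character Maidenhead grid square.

NP24

Offset from 180°W / 90°S: lon 264.57°, lat 154.72°.
Field (20°×10°, letters A–R): 264.57/20 → 13 → N, 154.72/10 → 15 → P; chars NP.
Square (2°×1°, digits 0–9): 4.57/2 → 2, 4.72/1 → 4; chars 24.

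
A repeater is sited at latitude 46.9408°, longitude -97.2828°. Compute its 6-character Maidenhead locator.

EN16iw

Add 180° to longitude and 90° to latitude: 82.7172, 136.9408.
Field (20°×10°, letters A–R): lon ⌊82.7172/20⌋ = 4 → E; lat ⌊136.9408/10⌋ = 13 → N.
Square (2°×1°, digits 0–9): lon ⌊2.7172/2⌋ = 1; lat ⌊6.9408/1⌋ = 6.
Subsquare (5′×2.5′, letters a–x): lon ⌊0.7172/0.0833333⌋ = 8 → i; lat ⌊0.9408/0.0416667⌋ = 22 → w.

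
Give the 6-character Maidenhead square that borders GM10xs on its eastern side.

GM20as

Longitude subsquare x = 23; +1 → 24, wraps to 0 = a, carry into square.
Longitude square 1; +1 → 2.
The latitude characters are unchanged.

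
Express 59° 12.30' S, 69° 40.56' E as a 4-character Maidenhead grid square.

Shift to the Maidenhead origin (180°W, 90°S): lon 249.68, lat 30.80.
Field (20°×10°, letters A–R): lon ⌊249.68/20⌋ = 12 → M; lat ⌊30.80/10⌋ = 3 → D.
Square (2°×1°, digits 0–9): lon ⌊9.68/2⌋ = 4; lat ⌊0.80/1⌋ = 0.

MD40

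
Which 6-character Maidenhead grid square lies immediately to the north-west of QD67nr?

QD67ms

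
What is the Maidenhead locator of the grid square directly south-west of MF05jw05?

MF05iw94

Longitude extended square 0; −1 → -1, wraps to 9, carry into subsquare.
Longitude subsquare j = 9; −1 → 8 = i.
Latitude extended square 5; −1 → 4.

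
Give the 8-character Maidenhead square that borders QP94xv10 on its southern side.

QP94xu19

Latitude extended square 0; −1 → -1, wraps to 9, carry into subsquare.
Latitude subsquare v = 21; −1 → 20 = u.
The longitude characters are unchanged.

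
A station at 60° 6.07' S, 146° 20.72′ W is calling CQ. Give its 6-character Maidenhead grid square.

BC69tv

Add 180° to longitude and 90° to latitude: 33.6547, 29.8988.
Field (20°×10°, letters A–R): lon ⌊33.6547/20⌋ = 1 → B; lat ⌊29.8988/10⌋ = 2 → C.
Square (2°×1°, digits 0–9): lon ⌊13.6547/2⌋ = 6; lat ⌊9.8988/1⌋ = 9.
Subsquare (5′×2.5′, letters a–x): lon ⌊1.6547/0.0833333⌋ = 19 → t; lat ⌊0.8988/0.0416667⌋ = 21 → v.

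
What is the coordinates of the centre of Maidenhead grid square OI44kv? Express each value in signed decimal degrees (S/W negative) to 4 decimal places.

Field O=14, I=8: +14·20° lon, +8·10° lat → SW at lon 100°, lat -10°.
Square 4, 4: +4·2° lon, +4·1° lat → SW at lon 108°, lat -6°.
Subsquare k=10, v=21: +10·0.0833333° lon, +21·0.0416667° lat → SW at lon 108.833°, lat -5.125°.
Cell spans 0.0833333° lon × 0.0416667° lat. Centre is SW corner plus half of each.
latitude -5.1042, longitude 108.8750.

-5.1042, 108.8750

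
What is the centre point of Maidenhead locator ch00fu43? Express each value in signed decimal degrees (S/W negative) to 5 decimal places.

Field C=2, H=7: +2·20° lon, +7·10° lat → SW at lon -140°, lat -20°.
Square 0, 0: +0·2° lon, +0·1° lat → SW at lon -140°, lat -20°.
Subsquare f=5, u=20: +5·0.0833333° lon, +20·0.0416667° lat → SW at lon -139.583°, lat -19.1667°.
Extended square 4, 3: +4·0.00833333° lon, +3·0.00416667° lat → SW at lon -139.55°, lat -19.1542°.
Cell spans 0.00833333° lon × 0.00416667° lat. Centre is SW corner plus half of each.
latitude -19.15208, longitude -139.54583.

-19.15208, -139.54583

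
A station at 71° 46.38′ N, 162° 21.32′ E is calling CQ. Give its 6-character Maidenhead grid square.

Offset from 180°W / 90°S: lon 342.3553°, lat 161.7730°.
Field (20°×10°, letters A–R): 342.3553/20 → 17 → R, 161.7730/10 → 16 → Q; chars RQ.
Square (2°×1°, digits 0–9): 2.3553/2 → 1, 1.7730/1 → 1; chars 11.
Subsquare (5′×2.5′, letters a–x): 0.3553/0.0833333 → 4 → e, 0.7730/0.0416667 → 18 → s; chars es.

RQ11es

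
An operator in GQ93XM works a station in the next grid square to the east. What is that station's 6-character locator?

Longitude subsquare x = 23; +1 → 24, wraps to 0 = a, carry into square.
Longitude square 9; +1 → 10, wraps to 0, carry into field.
Longitude field G = 6; +1 → 7 = H.
The latitude characters are unchanged.

HQ03am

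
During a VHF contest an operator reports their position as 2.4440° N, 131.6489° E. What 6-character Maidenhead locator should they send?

PJ52tk

Offset from 180°W / 90°S: lon 311.6489°, lat 92.4440°.
Field (20°×10°, letters A–R): lon ⌊311.6489/20⌋ = 15 → P; lat ⌊92.4440/10⌋ = 9 → J.
Square (2°×1°, digits 0–9): lon ⌊11.6489/2⌋ = 5; lat ⌊2.4440/1⌋ = 2.
Subsquare (5′×2.5′, letters a–x): lon ⌊1.6489/0.0833333⌋ = 19 → t; lat ⌊0.4440/0.0416667⌋ = 10 → k.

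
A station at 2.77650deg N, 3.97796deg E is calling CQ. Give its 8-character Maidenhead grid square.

JJ12xs76

Add 180° to longitude and 90° to latitude: 183.97796, 92.77650.
Field: lon ⌊183.97796/20⌋ = 9 → J; lat ⌊92.77650/10⌋ = 9 → J.
Square: lon ⌊3.97796/2⌋ = 1; lat ⌊2.77650/1⌋ = 2.
Subsquare: lon ⌊1.97796/0.0833333⌋ = 23 → x; lat ⌊0.77650/0.0416667⌋ = 18 → s.
Extended square: lon ⌊0.06129/0.00833333⌋ = 7; lat ⌊0.02650/0.00416667⌋ = 6.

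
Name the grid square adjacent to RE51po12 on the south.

RE51po11

Latitude extended square 2; −1 → 1.
The longitude characters are unchanged.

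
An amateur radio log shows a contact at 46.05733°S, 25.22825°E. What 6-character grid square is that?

Offset from 180°W / 90°S: lon 205.2283°, lat 43.9427°.
Field: 205.2283/20 → 10 → K, 43.9427/10 → 4 → E; chars KE.
Square: 5.2283/2 → 2, 3.9427/1 → 3; chars 23.
Subsquare: 1.2283/0.0833333 → 14 → o, 0.9427/0.0416667 → 22 → w; chars ow.

KE23ow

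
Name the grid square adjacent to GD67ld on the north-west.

Longitude subsquare l = 11; −1 → 10 = k.
Latitude subsquare d = 3; +1 → 4 = e.

GD67ke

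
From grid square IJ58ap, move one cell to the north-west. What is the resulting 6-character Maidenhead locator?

IJ48xq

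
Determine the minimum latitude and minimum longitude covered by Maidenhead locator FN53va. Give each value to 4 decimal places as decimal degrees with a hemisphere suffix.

43.0000° N, 68.2500° W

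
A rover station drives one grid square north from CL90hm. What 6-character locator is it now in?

CL90hn

Latitude subsquare m = 12; +1 → 13 = n.
The longitude characters are unchanged.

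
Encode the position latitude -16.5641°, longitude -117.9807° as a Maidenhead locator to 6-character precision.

DH13ak

Offset from 180°W / 90°S: lon 62.0193°, lat 73.4359°.
Field: 62.0193/20 → 3 → D, 73.4359/10 → 7 → H; chars DH.
Square: 2.0193/2 → 1, 3.4359/1 → 3; chars 13.
Subsquare: 0.0193/0.0833333 → 0 → a, 0.4359/0.0416667 → 10 → k; chars ak.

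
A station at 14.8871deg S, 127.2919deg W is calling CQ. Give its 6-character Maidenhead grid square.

CH65ic

Shift to the Maidenhead origin (180°W, 90°S): lon 52.7081, lat 75.1129.
Field: lon ⌊52.7081/20⌋ = 2 → C; lat ⌊75.1129/10⌋ = 7 → H.
Square: lon ⌊12.7081/2⌋ = 6; lat ⌊5.1129/1⌋ = 5.
Subsquare: lon ⌊0.7081/0.0833333⌋ = 8 → i; lat ⌊0.1129/0.0416667⌋ = 2 → c.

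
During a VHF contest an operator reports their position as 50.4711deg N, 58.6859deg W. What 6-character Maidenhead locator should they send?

GO00pl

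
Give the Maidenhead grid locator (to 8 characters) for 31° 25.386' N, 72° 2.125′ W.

FM31xk51

Shift to the Maidenhead origin (180°W, 90°S): lon 107.96458, lat 121.42310.
Field: 107.96458/20 → 5 → F, 121.42310/10 → 12 → M; chars FM.
Square: 7.96458/2 → 3, 1.42310/1 → 1; chars 31.
Subsquare: 1.96458/0.0833333 → 23 → x, 0.42310/0.0416667 → 10 → k; chars xk.
Extended square: 0.04792/0.00833333 → 5, 0.00643/0.00416667 → 1; chars 51.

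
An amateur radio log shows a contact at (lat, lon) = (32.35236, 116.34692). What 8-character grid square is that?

OM82ei14

Add 180° to longitude and 90° to latitude: 296.34692, 122.35236.
Field: 296.34692/20 → 14 → O, 122.35236/10 → 12 → M; chars OM.
Square: 16.34692/2 → 8, 2.35236/1 → 2; chars 82.
Subsquare: 0.34692/0.0833333 → 4 → e, 0.35236/0.0416667 → 8 → i; chars ei.
Extended square: 0.01359/0.00833333 → 1, 0.01903/0.00416667 → 4; chars 14.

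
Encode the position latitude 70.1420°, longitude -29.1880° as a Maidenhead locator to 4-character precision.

Offset from 180°W / 90°S: lon 150.81°, lat 160.14°.
Field: lon ⌊150.81/20⌋ = 7 → H; lat ⌊160.14/10⌋ = 16 → Q.
Square: lon ⌊10.81/2⌋ = 5; lat ⌊0.14/1⌋ = 0.

HQ50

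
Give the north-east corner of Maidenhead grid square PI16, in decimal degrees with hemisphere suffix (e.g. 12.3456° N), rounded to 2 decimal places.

3.00° S, 124.00° E

Field P=15, I=8: +15·20° lon, +8·10° lat → SW at lon 120°, lat -10°.
Square 1, 6: +1·2° lon, +6·1° lat → SW at lon 122°, lat -4°.
Cell spans 2° lon × 1° lat. NE corner is SW corner plus one full cell.
latitude 3.00° S, longitude 124.00° E.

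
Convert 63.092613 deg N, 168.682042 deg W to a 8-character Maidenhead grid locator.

AP53pc82

Shift to the Maidenhead origin (180°W, 90°S): lon 11.31796, lat 153.09261.
Field: 11.31796/20 → 0 → A, 153.09261/10 → 15 → P; chars AP.
Square: 11.31796/2 → 5, 3.09261/1 → 3; chars 53.
Subsquare: 1.31796/0.0833333 → 15 → p, 0.09261/0.0416667 → 2 → c; chars pc.
Extended square: 0.06796/0.00833333 → 8, 0.00928/0.00416667 → 2; chars 82.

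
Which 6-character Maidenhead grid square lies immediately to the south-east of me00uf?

ME00ve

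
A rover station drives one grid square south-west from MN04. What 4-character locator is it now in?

Longitude square 0; −1 → -1, wraps to 9, carry into field.
Longitude field M = 12; −1 → 11 = L.
Latitude square 4; −1 → 3.

LN93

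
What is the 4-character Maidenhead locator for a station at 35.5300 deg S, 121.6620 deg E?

PF04

Add 180° to longitude and 90° to latitude: 301.66, 54.47.
Field: lon ⌊301.66/20⌋ = 15 → P; lat ⌊54.47/10⌋ = 5 → F.
Square: lon ⌊1.66/2⌋ = 0; lat ⌊4.47/1⌋ = 4.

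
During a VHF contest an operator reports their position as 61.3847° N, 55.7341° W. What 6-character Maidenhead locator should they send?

Shift to the Maidenhead origin (180°W, 90°S): lon 124.2659, lat 151.3847.
Field: 124.2659/20 → 6 → G, 151.3847/10 → 15 → P; chars GP.
Square: 4.2659/2 → 2, 1.3847/1 → 1; chars 21.
Subsquare: 0.2659/0.0833333 → 3 → d, 0.3847/0.0416667 → 9 → j; chars dj.

GP21dj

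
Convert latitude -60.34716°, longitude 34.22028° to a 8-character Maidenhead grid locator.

Shift to the Maidenhead origin (180°W, 90°S): lon 214.22028, lat 29.65284.
Field (20°×10°, letters A–R): lon ⌊214.22028/20⌋ = 10 → K; lat ⌊29.65284/10⌋ = 2 → C.
Square (2°×1°, digits 0–9): lon ⌊14.22028/2⌋ = 7; lat ⌊9.65284/1⌋ = 9.
Subsquare (5′×2.5′, letters a–x): lon ⌊0.22028/0.0833333⌋ = 2 → c; lat ⌊0.65284/0.0416667⌋ = 15 → p.
Extended square (30″×15″, digits 0–9): lon ⌊0.05361/0.00833333⌋ = 6; lat ⌊0.02784/0.00416667⌋ = 6.

KC79cp66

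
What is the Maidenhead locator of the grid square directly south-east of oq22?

Longitude square 2; +1 → 3.
Latitude square 2; −1 → 1.

OQ31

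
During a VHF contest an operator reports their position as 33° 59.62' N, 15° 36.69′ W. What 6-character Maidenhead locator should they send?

IM23ex

Offset from 180°W / 90°S: lon 164.3885°, lat 123.9937°.
Field (20°×10°, letters A–R): 164.3885/20 → 8 → I, 123.9937/10 → 12 → M; chars IM.
Square (2°×1°, digits 0–9): 4.3885/2 → 2, 3.9937/1 → 3; chars 23.
Subsquare (5′×2.5′, letters a–x): 0.3885/0.0833333 → 4 → e, 0.9937/0.0416667 → 23 → x; chars ex.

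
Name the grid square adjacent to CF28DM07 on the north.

CF28dm08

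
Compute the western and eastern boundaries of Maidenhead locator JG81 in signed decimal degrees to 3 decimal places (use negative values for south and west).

Field J=9, G=6: +9·20° lon, +6·10° lat → SW at lon 0°, lat -30°.
Square 8, 1: +8·2° lon, +1·1° lat → SW at lon 16°, lat -29°.
Cell spans 2° lon × 1° lat.
west 16.000, east 18.000.

16.000, 18.000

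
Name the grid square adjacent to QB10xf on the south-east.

QB20ae

Longitude subsquare x = 23; +1 → 24, wraps to 0 = a, carry into square.
Longitude square 1; +1 → 2.
Latitude subsquare f = 5; −1 → 4 = e.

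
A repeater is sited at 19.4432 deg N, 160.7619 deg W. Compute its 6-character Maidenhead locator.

AK99ok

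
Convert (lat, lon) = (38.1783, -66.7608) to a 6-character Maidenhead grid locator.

FM68oe

Add 180° to longitude and 90° to latitude: 113.2392, 128.1783.
Field (20°×10°, letters A–R): 113.2392/20 → 5 → F, 128.1783/10 → 12 → M; chars FM.
Square (2°×1°, digits 0–9): 13.2392/2 → 6, 8.1783/1 → 8; chars 68.
Subsquare (5′×2.5′, letters a–x): 1.2392/0.0833333 → 14 → o, 0.1783/0.0416667 → 4 → e; chars oe.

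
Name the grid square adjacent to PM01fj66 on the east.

Longitude extended square 6; +1 → 7.
The latitude characters are unchanged.

PM01fj76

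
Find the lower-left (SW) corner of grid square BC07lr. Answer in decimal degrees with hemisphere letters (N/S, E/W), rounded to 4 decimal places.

62.2917° S, 159.0833° W

Field B=1, C=2: +1·20° lon, +2·10° lat → SW at lon -160°, lat -70°.
Square 0, 7: +0·2° lon, +7·1° lat → SW at lon -160°, lat -63°.
Subsquare l=11, r=17: +11·0.0833333° lon, +17·0.0416667° lat → SW at lon -159.083°, lat -62.2917°.
latitude 62.2917° S, longitude 159.0833° W.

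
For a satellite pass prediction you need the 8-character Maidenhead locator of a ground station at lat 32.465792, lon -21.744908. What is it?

Shift to the Maidenhead origin (180°W, 90°S): lon 158.25509, lat 122.46579.
Field (20°×10°, letters A–R): 158.25509/20 → 7 → H, 122.46579/10 → 12 → M; chars HM.
Square (2°×1°, digits 0–9): 18.25509/2 → 9, 2.46579/1 → 2; chars 92.
Subsquare (5′×2.5′, letters a–x): 0.25509/0.0833333 → 3 → d, 0.46579/0.0416667 → 11 → l; chars dl.
Extended square (30″×15″, digits 0–9): 0.00509/0.00833333 → 0, 0.00746/0.00416667 → 1; chars 01.

HM92dl01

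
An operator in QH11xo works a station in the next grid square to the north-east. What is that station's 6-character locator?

Longitude subsquare x = 23; +1 → 24, wraps to 0 = a, carry into square.
Longitude square 1; +1 → 2.
Latitude subsquare o = 14; +1 → 15 = p.

QH21ap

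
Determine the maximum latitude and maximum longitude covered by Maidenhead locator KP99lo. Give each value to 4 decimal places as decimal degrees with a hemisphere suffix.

Field K=10, P=15: +10·20° lon, +15·10° lat → SW at lon 20°, lat 60°.
Square 9, 9: +9·2° lon, +9·1° lat → SW at lon 38°, lat 69°.
Subsquare l=11, o=14: +11·0.0833333° lon, +14·0.0416667° lat → SW at lon 38.9167°, lat 69.5833°.
Cell spans 0.0833333° lon × 0.0416667° lat. NE corner is SW corner plus one full cell.
latitude 69.6250° N, longitude 39.0000° E.

69.6250° N, 39.0000° E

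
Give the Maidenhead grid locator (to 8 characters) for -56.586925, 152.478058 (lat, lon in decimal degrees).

Shift to the Maidenhead origin (180°W, 90°S): lon 332.47806, lat 33.41307.
Field: lon ⌊332.47806/20⌋ = 16 → Q; lat ⌊33.41307/10⌋ = 3 → D.
Square: lon ⌊12.47806/2⌋ = 6; lat ⌊3.41307/1⌋ = 3.
Subsquare: lon ⌊0.47806/0.0833333⌋ = 5 → f; lat ⌊0.41307/0.0416667⌋ = 9 → j.
Extended square: lon ⌊0.06139/0.00833333⌋ = 7; lat ⌊0.03807/0.00416667⌋ = 9.

QD63fj79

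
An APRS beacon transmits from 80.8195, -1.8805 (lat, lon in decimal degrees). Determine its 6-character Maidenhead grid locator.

Shift to the Maidenhead origin (180°W, 90°S): lon 178.1195, lat 170.8195.
Field (20°×10°, letters A–R): 178.1195/20 → 8 → I, 170.8195/10 → 17 → R; chars IR.
Square (2°×1°, digits 0–9): 18.1195/2 → 9, 0.8195/1 → 0; chars 90.
Subsquare (5′×2.5′, letters a–x): 0.1195/0.0833333 → 1 → b, 0.8195/0.0416667 → 19 → t; chars bt.

IR90bt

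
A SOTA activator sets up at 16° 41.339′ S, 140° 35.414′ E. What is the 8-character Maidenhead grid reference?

Add 180° to longitude and 90° to latitude: 320.59023, 73.31102.
Field (20°×10°, letters A–R): lon ⌊320.59023/20⌋ = 16 → Q; lat ⌊73.31102/10⌋ = 7 → H.
Square (2°×1°, digits 0–9): lon ⌊0.59023/2⌋ = 0; lat ⌊3.31102/1⌋ = 3.
Subsquare (5′×2.5′, letters a–x): lon ⌊0.59023/0.0833333⌋ = 7 → h; lat ⌊0.31102/0.0416667⌋ = 7 → h.
Extended square (30″×15″, digits 0–9): lon ⌊0.00690/0.00833333⌋ = 0; lat ⌊0.01935/0.00416667⌋ = 4.

QH03hh04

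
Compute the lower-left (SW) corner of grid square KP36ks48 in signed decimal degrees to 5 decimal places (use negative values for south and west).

66.78333, 26.86667

Field K=10, P=15: +10·20° lon, +15·10° lat → SW at lon 20°, lat 60°.
Square 3, 6: +3·2° lon, +6·1° lat → SW at lon 26°, lat 66°.
Subsquare k=10, s=18: +10·0.0833333° lon, +18·0.0416667° lat → SW at lon 26.8333°, lat 66.75°.
Extended square 4, 8: +4·0.00833333° lon, +8·0.00416667° lat → SW at lon 26.8667°, lat 66.7833°.
latitude 66.78333, longitude 26.86667.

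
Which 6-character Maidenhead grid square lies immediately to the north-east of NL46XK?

Longitude subsquare x = 23; +1 → 24, wraps to 0 = a, carry into square.
Longitude square 4; +1 → 5.
Latitude subsquare k = 10; +1 → 11 = l.

NL56al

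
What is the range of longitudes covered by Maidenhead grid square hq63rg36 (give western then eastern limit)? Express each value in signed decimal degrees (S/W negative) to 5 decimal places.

-26.55833, -26.55000

Field H=7, Q=16: +7·20° lon, +16·10° lat → SW at lon -40°, lat 70°.
Square 6, 3: +6·2° lon, +3·1° lat → SW at lon -28°, lat 73°.
Subsquare r=17, g=6: +17·0.0833333° lon, +6·0.0416667° lat → SW at lon -26.5833°, lat 73.25°.
Extended square 3, 6: +3·0.00833333° lon, +6·0.00416667° lat → SW at lon -26.5583°, lat 73.275°.
Cell spans 0.00833333° lon × 0.00416667° lat.
west -26.55833, east -26.55000.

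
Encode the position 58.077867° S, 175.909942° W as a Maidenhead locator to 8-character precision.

AD21bw01

Shift to the Maidenhead origin (180°W, 90°S): lon 4.09006, lat 31.92213.
Field: lon ⌊4.09006/20⌋ = 0 → A; lat ⌊31.92213/10⌋ = 3 → D.
Square: lon ⌊4.09006/2⌋ = 2; lat ⌊1.92213/1⌋ = 1.
Subsquare: lon ⌊0.09006/0.0833333⌋ = 1 → b; lat ⌊0.92213/0.0416667⌋ = 22 → w.
Extended square: lon ⌊0.00672/0.00833333⌋ = 0; lat ⌊0.00547/0.00416667⌋ = 1.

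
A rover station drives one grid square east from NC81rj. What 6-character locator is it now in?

Longitude subsquare r = 17; +1 → 18 = s.
The latitude characters are unchanged.

NC81sj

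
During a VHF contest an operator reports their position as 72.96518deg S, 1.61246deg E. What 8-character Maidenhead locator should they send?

JB07ta38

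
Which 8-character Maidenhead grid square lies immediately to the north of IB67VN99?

Latitude extended square 9; +1 → 10, wraps to 0, carry into subsquare.
Latitude subsquare n = 13; +1 → 14 = o.
The longitude characters are unchanged.

IB67vo90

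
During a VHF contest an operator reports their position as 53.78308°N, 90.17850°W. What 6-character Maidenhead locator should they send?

EO43vs

Shift to the Maidenhead origin (180°W, 90°S): lon 89.8215, lat 143.7831.
Field: lon ⌊89.8215/20⌋ = 4 → E; lat ⌊143.7831/10⌋ = 14 → O.
Square: lon ⌊9.8215/2⌋ = 4; lat ⌊3.7831/1⌋ = 3.
Subsquare: lon ⌊1.8215/0.0833333⌋ = 21 → v; lat ⌊0.7831/0.0416667⌋ = 18 → s.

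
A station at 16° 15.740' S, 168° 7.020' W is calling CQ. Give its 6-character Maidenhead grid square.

AH53wr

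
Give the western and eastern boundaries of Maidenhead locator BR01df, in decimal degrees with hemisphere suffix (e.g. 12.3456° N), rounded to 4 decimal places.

159.7500° W, 159.6667° W

Field B=1, R=17: +1·20° lon, +17·10° lat → SW at lon -160°, lat 80°.
Square 0, 1: +0·2° lon, +1·1° lat → SW at lon -160°, lat 81°.
Subsquare d=3, f=5: +3·0.0833333° lon, +5·0.0416667° lat → SW at lon -159.75°, lat 81.2083°.
Cell spans 0.0833333° lon × 0.0416667° lat.
west 159.7500° W, east 159.6667° W.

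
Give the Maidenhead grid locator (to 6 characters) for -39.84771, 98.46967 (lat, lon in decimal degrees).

Offset from 180°W / 90°S: lon 278.4697°, lat 50.1523°.
Field (20°×10°, letters A–R): 278.4697/20 → 13 → N, 50.1523/10 → 5 → F; chars NF.
Square (2°×1°, digits 0–9): 18.4697/2 → 9, 0.1523/1 → 0; chars 90.
Subsquare (5′×2.5′, letters a–x): 0.4697/0.0833333 → 5 → f, 0.1523/0.0416667 → 3 → d; chars fd.

NF90fd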